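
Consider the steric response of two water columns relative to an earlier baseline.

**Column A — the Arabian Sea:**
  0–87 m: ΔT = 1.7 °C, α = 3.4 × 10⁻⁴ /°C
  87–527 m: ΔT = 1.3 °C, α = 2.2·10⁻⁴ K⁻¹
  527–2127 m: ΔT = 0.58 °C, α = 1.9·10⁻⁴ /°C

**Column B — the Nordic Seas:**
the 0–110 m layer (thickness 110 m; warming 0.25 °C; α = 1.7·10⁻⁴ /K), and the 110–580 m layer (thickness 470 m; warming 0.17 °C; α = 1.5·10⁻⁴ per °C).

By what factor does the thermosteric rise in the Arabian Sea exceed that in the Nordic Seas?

≈ 21×

A 87 × 3.4×10⁻⁴ × 1.7 = 0.050286 m
A Layer 2: 440 × 2.2×10⁻⁴ × 1.3 = 0.12584 m
A 527–2127 m: 1600 × 1.9×10⁻⁴ × 0.58 = 0.17632 m
A total: 0.352446 m
B 110 × 1.7×10⁻⁴ × 0.25 = 0.004675 m
B 110–580 m: 1.5×10⁻⁴ × 0.17 × 470 = 0.011985 m
B total: 0.01666 m
Ratio: 0.352446 / 0.01666 ≈ 21.16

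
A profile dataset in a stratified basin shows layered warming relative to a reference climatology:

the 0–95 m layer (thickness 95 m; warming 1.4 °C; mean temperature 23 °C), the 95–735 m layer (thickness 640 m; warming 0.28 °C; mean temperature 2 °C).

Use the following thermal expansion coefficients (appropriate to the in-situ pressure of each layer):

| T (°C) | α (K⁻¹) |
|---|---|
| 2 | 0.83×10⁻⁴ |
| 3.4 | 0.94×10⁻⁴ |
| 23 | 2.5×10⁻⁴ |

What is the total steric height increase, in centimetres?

Δh ≈ 4.81 cm

Layer 1 at 23 °C → α = 2.5×10⁻⁴ K⁻¹
Layer 2 at 2 °C → α = 0.83×10⁻⁴ K⁻¹
0–95 m: 2.5×10⁻⁴ × 95 × 1.4 = 0.03325 m
Layer 2: 0.83×10⁻⁴ × 0.28 × 640 = 0.0148736 m
Δh = 0.03325 + 0.0148736 = 0.0481236 m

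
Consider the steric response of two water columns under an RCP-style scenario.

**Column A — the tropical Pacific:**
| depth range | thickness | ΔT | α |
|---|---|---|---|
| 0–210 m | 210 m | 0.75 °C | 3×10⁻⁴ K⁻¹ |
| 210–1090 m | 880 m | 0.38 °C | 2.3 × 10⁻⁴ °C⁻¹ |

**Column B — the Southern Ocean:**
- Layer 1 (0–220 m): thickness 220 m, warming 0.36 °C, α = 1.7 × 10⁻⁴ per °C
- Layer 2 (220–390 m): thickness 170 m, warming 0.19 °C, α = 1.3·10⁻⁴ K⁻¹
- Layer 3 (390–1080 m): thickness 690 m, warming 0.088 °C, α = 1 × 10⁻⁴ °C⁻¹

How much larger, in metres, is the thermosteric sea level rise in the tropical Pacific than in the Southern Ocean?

A 3×10⁻⁴ × 210 × 0.75 = 0.04725 m
A 210–1090 m: 0.38 × 880 × 2.3×10⁻⁴ = 0.076912 m
A total: 0.124162 m
B 220 × 0.36 × 1.7×10⁻⁴ = 0.013464 m
B 220–390 m: 170 × 1.3×10⁻⁴ × 0.19 = 0.004199 m
B 1×10⁻⁴ × 690 × 0.088 = 0.006072 m
B total: 0.023735 m
Difference: 0.124162 − 0.023735 = 0.100427 m

0.10 m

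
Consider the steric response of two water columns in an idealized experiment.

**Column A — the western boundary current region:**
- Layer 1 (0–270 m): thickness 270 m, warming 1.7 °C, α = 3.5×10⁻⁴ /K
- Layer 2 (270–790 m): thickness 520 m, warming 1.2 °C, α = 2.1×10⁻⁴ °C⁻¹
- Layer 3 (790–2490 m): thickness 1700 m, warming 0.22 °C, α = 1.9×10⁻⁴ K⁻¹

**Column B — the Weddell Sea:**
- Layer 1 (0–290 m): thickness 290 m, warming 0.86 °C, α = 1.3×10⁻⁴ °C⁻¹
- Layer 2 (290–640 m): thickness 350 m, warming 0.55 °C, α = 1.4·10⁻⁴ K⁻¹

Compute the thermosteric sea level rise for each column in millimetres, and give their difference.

A Layer 1: 1.7 × 3.5×10⁻⁴ × 270 = 0.16065 m
A 520 × 1.2 × 2.1×10⁻⁴ = 0.13104 m
A 0.22 × 1700 × 1.9×10⁻⁴ = 0.07106 m
A total: 0.36275 m
B Layer 1: 1.3×10⁻⁴ × 290 × 0.86 = 0.032422 m
B Layer 2: 0.55 × 350 × 1.4×10⁻⁴ = 0.02695 m
B total: 0.059372 m
Difference: 0.36275 − 0.059372 = 0.303378 m

A: 363 mm; B: 59.4 mm; difference 303 mm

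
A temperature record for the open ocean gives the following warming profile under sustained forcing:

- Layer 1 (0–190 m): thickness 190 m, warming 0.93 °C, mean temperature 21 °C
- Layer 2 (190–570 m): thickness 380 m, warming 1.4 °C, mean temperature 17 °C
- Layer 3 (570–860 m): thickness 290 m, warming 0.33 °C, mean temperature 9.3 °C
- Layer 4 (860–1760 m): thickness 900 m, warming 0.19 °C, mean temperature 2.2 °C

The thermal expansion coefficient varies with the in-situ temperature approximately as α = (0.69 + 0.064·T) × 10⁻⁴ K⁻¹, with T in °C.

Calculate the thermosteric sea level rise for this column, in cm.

Layer 1: α = (0.69 + 0.064×21)×10⁻⁴ = 2.034×10⁻⁴ K⁻¹
Layer 2: α = (0.69 + 0.064×17)×10⁻⁴ = 1.778×10⁻⁴ K⁻¹
Layer 3: α = (0.69 + 0.064×9.3)×10⁻⁴ = 1.2852×10⁻⁴ K⁻¹
Layer 4: α = (0.69 + 0.064×2.2)×10⁻⁴ = 0.8308×10⁻⁴ K⁻¹
Layer 1: 0.93 × 190 × 2.034×10⁻⁴ = 0.03594078 m
1.4 × 1.778×10⁻⁴ × 380 = 0.0945896 m
0.33 × 1.2852×10⁻⁴ × 290 = 0.012299364 m
0.19 × 900 × 0.8308×10⁻⁴ = 0.01420668 m
Δh = 0.03594078 + 0.0945896 + 0.012299364 + 0.01420668 = 0.157036424 m

Δh ≈ 16 cm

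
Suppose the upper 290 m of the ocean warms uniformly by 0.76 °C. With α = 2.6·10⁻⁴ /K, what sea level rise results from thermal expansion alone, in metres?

Δh = αΔT·H = 2.6×10⁻⁴ × 0.76 × 290 = 0.057304 m

0.057 m of thermosteric rise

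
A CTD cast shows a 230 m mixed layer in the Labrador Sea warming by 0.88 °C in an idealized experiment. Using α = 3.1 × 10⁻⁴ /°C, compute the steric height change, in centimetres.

about 6.27 cm

Δh = αΔT·H = 3.1×10⁻⁴ × 0.88 × 230 = 0.062744 m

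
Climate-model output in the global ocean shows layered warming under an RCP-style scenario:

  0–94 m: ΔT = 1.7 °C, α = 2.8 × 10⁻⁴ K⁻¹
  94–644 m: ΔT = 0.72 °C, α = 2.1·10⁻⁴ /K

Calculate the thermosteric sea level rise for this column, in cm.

Δh = 12.8 cm

2.8×10⁻⁴ × 1.7 × 94 = 0.044744 m
Layer 2: 2.1×10⁻⁴ × 0.72 × 550 = 0.08316 m
Δh = 0.044744 + 0.08316 = 0.127904 m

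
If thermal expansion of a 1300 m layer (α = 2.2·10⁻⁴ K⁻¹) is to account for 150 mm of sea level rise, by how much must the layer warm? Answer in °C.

ΔT = Δh/(αH) = 0.15 / (2.2×10⁻⁴ × 1300) ≈ 0.5245 °C

about 0.52 °C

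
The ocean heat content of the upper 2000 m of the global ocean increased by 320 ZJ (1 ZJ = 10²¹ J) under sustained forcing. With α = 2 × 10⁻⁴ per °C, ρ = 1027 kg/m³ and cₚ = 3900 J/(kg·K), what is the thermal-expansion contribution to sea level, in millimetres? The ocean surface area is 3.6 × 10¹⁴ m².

Δh = 44.4 mm

Per unit area: Q = 320×10²¹ / (3.6×10¹⁴) ≈ 8.889×10⁸ J/m²
Δh = αQ/(ρcₚ) = 2×10⁻⁴ × 8.889×10⁸ / (1027 × 3900) ≈ 0.044386 m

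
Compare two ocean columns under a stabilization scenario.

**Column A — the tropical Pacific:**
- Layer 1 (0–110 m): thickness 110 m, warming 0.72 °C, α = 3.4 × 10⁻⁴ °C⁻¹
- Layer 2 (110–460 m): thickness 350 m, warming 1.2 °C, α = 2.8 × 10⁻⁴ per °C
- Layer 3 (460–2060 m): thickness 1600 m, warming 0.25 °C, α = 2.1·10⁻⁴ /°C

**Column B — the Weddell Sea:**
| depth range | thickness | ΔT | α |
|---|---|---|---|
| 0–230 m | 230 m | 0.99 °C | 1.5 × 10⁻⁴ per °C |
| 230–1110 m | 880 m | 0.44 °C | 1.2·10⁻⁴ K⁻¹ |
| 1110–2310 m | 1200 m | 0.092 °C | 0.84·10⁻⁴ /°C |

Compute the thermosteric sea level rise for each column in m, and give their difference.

A 0.72 × 110 × 3.4×10⁻⁴ = 0.026928 m
A 2.8×10⁻⁴ × 1.2 × 350 = 0.11760 m
A 460–2060 m: 0.25 × 1600 × 2.1×10⁻⁴ = 0.08400 m
A total: 0.228528 m
B 1.5×10⁻⁴ × 230 × 0.99 = 0.034155 m
B 1.2×10⁻⁴ × 0.44 × 880 = 0.046464 m
B 0.84×10⁻⁴ × 1200 × 0.092 = 0.0092736 m
B total: 0.0898926 m
Difference: 0.228528 − 0.0898926 = 0.1386354 m

Δh_A ≈ 0.23 m, Δh_B ≈ 0.090 m; difference ≈ 0.14 m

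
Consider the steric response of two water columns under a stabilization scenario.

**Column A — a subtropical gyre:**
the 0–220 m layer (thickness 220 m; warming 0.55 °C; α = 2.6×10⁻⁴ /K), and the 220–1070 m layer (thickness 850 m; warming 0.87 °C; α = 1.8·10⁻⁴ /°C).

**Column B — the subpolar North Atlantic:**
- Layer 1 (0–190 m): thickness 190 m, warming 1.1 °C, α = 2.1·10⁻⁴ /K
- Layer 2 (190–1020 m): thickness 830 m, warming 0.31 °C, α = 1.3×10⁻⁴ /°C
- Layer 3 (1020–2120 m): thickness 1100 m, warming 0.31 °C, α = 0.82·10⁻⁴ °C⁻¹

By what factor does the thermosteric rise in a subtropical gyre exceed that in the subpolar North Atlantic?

A Layer 1: 220 × 2.6×10⁻⁴ × 0.55 = 0.03146 m
A 220–1070 m: 0.87 × 1.8×10⁻⁴ × 850 = 0.13311 m
A total: 0.16457 m
B 0–190 m: 1.1 × 190 × 2.1×10⁻⁴ = 0.04389 m
B 190–1020 m: 830 × 0.31 × 1.3×10⁻⁴ = 0.033449 m
B 0.31 × 1100 × 0.82×10⁻⁴ = 0.027962 m
B total: 0.105301 m
Ratio: 0.16457 / 0.105301 ≈ 1.563

1.56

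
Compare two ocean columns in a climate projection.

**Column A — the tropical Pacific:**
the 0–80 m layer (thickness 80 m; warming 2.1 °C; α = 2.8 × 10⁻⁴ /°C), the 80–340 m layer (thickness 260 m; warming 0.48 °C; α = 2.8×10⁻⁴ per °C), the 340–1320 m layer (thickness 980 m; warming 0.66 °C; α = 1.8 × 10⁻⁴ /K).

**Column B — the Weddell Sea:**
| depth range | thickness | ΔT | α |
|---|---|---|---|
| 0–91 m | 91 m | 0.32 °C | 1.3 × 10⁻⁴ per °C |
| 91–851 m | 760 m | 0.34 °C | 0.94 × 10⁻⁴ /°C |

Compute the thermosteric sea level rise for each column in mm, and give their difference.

A Layer 1: 2.1 × 80 × 2.8×10⁻⁴ = 0.04704 m
A 0.48 × 2.8×10⁻⁴ × 260 = 0.034944 m
A 340–1320 m: 1.8×10⁻⁴ × 0.66 × 980 = 0.116424 m
A total: 0.198408 m
B 1.3×10⁻⁴ × 0.32 × 91 = 0.0037856 m
B Layer 2: 0.34 × 760 × 0.94×10⁻⁴ = 0.0242896 m
B total: 0.0280752 m
Difference: 0.198408 − 0.0280752 = 0.1703328 m

A: 200 mm; B: 28 mm; difference 170 mm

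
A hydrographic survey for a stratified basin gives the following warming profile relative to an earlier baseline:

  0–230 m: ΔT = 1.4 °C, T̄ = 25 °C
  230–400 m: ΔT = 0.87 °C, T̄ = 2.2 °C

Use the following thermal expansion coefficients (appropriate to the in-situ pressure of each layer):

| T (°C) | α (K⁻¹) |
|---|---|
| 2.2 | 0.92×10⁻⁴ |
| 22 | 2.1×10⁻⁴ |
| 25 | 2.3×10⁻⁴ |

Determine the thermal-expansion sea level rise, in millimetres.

Δh = 88 mm

Layer 1 at 25 °C → α = 2.3×10⁻⁴ K⁻¹
Layer 2 at 2.2 °C → α = 0.92×10⁻⁴ K⁻¹
230 × 2.3×10⁻⁴ × 1.4 = 0.07406 m
Layer 2: 0.92×10⁻⁴ × 0.87 × 170 = 0.0136068 m
Δh = 0.07406 + 0.0136068 = 0.0876668 m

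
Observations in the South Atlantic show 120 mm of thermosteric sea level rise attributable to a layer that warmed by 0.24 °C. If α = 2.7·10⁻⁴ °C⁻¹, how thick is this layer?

about 1900 m

H = Δh/(αΔT) = 0.12 / (2.7×10⁻⁴ × 0.24) ≈ 1852 m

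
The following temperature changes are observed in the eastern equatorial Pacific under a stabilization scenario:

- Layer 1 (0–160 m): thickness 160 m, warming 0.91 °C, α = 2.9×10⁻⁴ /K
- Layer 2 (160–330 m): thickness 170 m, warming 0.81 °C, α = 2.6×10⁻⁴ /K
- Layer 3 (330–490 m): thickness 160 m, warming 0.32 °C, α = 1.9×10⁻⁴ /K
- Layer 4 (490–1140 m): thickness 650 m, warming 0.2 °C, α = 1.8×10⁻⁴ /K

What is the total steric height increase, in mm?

about 111 mm

0–160 m: 160 × 0.91 × 2.9×10⁻⁴ = 0.042224 m
Layer 2: 170 × 0.81 × 2.6×10⁻⁴ = 0.035802 m
0.32 × 160 × 1.9×10⁻⁴ = 0.009728 m
490–1140 m: 0.2 × 650 × 1.8×10⁻⁴ = 0.02340 m
Δh = 0.042224 + 0.035802 + 0.009728 + 0.02340 = 0.111154 m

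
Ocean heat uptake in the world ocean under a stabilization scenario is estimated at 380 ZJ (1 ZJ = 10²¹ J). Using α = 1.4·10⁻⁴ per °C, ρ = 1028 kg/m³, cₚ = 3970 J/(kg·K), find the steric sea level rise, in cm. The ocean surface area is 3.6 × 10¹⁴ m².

Per unit area: Q = 380×10²¹ / (3.6×10¹⁴) ≈ 1.056×10⁹ J/m²
Δh = αQ/(ρcₚ) = 1.4×10⁻⁴ × 1.056×10⁹ / (1028 × 3970) ≈ 0.036225 m

3.62 cm of thermosteric rise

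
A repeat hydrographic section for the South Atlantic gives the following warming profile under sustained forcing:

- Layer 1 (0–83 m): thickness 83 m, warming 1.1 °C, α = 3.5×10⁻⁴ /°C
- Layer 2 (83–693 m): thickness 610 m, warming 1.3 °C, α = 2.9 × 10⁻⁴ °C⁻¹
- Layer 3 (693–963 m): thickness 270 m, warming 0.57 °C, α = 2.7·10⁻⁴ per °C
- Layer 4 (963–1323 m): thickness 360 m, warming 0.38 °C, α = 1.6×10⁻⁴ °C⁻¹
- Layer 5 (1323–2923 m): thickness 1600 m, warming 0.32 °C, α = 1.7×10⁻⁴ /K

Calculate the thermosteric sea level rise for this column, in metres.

Δh ≈ 0.412 m

0–83 m: 1.1 × 83 × 3.5×10⁻⁴ = 0.031955 m
2.9×10⁻⁴ × 610 × 1.3 = 0.22997 m
2.7×10⁻⁴ × 0.57 × 270 = 0.041553 m
360 × 1.6×10⁻⁴ × 0.38 = 0.021888 m
1323–2923 m: 1.7×10⁻⁴ × 1600 × 0.32 = 0.08704 m
Δh = 0.031955 + 0.22997 + 0.041553 + 0.021888 + 0.08704 = 0.412406 m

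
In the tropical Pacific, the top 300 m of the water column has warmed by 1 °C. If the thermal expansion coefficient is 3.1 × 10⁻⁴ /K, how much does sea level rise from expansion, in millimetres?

Δh = αΔT·H = 3.1×10⁻⁴ × 1 × 300 = 0.09300 m

93.0 mm of thermosteric rise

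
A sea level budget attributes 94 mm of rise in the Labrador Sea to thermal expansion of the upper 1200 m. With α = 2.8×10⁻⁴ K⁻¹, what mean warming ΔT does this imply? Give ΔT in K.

about 0.280 K

ΔT = Δh/(αH) = 0.094 / (2.8×10⁻⁴ × 1200) ≈ 0.2798 K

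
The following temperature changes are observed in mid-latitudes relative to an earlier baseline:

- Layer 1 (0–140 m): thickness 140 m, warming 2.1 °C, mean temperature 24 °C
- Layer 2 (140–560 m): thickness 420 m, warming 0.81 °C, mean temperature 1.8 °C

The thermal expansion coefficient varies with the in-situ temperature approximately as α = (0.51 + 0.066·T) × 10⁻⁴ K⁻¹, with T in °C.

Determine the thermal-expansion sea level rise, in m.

Δh = 0.0830 m

Layer 1: α = (0.51 + 0.066×24)×10⁻⁴ = 2.094×10⁻⁴ K⁻¹
Layer 2: α = (0.51 + 0.066×1.8)×10⁻⁴ = 0.6288×10⁻⁴ K⁻¹
Layer 1: 2.1 × 2.094×10⁻⁴ × 140 = 0.0615636 m
0.6288×10⁻⁴ × 0.81 × 420 = 0.021391776 m
Δh = 0.0615636 + 0.021391776 = 0.082955376 m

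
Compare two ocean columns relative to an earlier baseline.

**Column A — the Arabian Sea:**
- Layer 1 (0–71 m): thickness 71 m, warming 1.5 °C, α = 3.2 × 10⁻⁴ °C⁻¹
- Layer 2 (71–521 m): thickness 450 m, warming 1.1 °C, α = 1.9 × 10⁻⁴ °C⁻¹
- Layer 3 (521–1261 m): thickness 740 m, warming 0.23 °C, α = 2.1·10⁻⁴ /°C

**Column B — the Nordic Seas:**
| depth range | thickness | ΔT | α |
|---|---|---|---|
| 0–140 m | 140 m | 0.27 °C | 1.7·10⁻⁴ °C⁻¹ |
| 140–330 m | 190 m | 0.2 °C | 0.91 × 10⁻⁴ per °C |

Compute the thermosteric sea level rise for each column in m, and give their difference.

A: 0.164 m; B: 0.00988 m; difference 0.154 m

A Layer 1: 1.5 × 71 × 3.2×10⁻⁴ = 0.03408 m
A Layer 2: 450 × 1.9×10⁻⁴ × 1.1 = 0.09405 m
A 521–1261 m: 0.23 × 2.1×10⁻⁴ × 740 = 0.035742 m
A total: 0.163872 m
B 1.7×10⁻⁴ × 0.27 × 140 = 0.006426 m
B 140–330 m: 0.2 × 0.91×10⁻⁴ × 190 = 0.003458 m
B total: 0.009884 m
Difference: 0.163872 − 0.009884 = 0.153988 m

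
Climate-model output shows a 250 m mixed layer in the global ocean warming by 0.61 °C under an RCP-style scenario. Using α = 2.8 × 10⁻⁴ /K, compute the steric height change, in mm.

about 42.7 mm

Δh = αΔT·H = 2.8×10⁻⁴ × 0.61 × 250 = 0.04270 m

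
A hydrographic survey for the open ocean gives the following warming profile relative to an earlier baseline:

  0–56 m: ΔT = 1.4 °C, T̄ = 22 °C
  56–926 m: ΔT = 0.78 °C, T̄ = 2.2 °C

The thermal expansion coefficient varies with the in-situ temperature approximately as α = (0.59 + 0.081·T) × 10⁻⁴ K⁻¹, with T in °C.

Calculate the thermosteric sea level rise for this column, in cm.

Δh = 7.07 cm

Layer 1: α = (0.59 + 0.081×22)×10⁻⁴ = 2.372×10⁻⁴ K⁻¹
Layer 2: α = (0.59 + 0.081×2.2)×10⁻⁴ = 0.7682×10⁻⁴ K⁻¹
0–56 m: 1.4 × 2.372×10⁻⁴ × 56 = 0.01859648 m
0.78 × 0.7682×10⁻⁴ × 870 = 0.052130052 m
Δh = 0.01859648 + 0.052130052 = 0.070726532 m ≈ 7.07 cm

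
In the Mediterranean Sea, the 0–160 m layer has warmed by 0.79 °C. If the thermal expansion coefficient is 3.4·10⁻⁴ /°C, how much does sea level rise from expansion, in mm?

Δh = αΔT·H = 3.4×10⁻⁴ × 0.79 × 160 = 0.042976 m

Δh ≈ 43.0 mm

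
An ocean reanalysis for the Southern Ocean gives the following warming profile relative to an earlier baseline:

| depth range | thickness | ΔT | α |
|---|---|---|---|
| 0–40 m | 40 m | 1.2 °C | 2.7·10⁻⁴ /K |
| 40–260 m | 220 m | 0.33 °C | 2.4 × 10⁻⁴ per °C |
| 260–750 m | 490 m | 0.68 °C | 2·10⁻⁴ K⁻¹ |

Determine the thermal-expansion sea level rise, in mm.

about 97.0 mm

Layer 1: 1.2 × 40 × 2.7×10⁻⁴ = 0.01296 m
220 × 0.33 × 2.4×10⁻⁴ = 0.017424 m
490 × 0.68 × 2×10⁻⁴ = 0.06664 m
Δh = 0.01296 + 0.017424 + 0.06664 = 0.097024 m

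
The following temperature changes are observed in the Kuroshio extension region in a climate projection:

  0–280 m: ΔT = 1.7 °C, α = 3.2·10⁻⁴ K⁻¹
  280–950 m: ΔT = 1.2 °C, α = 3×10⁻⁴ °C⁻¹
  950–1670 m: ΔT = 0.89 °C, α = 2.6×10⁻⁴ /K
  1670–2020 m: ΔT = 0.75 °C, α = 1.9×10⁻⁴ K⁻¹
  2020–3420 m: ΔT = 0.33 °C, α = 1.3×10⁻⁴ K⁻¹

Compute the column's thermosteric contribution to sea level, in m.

0–280 m: 280 × 1.7 × 3.2×10⁻⁴ = 0.15232 m
Layer 2: 3×10⁻⁴ × 670 × 1.2 = 0.24120 m
Layer 3: 2.6×10⁻⁴ × 0.89 × 720 = 0.166608 m
0.75 × 1.9×10⁻⁴ × 350 = 0.049875 m
Layer 5: 0.33 × 1.3×10⁻⁴ × 1400 = 0.06006 m
Δh = 0.15232 + 0.24120 + 0.166608 + 0.049875 + 0.06006 = 0.670063 m

Δh ≈ 0.670 m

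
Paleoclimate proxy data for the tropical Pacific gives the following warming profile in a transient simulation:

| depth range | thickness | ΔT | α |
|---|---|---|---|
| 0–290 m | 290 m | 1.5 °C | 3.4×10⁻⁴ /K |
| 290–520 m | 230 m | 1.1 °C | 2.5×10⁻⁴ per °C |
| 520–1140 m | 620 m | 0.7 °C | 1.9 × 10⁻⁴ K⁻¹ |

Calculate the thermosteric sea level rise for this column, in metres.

0.29 m of thermosteric rise

3.4×10⁻⁴ × 1.5 × 290 = 0.14790 m
230 × 1.1 × 2.5×10⁻⁴ = 0.06325 m
520–1140 m: 0.7 × 620 × 1.9×10⁻⁴ = 0.08246 m
Δh = 0.14790 + 0.06325 + 0.08246 = 0.29361 m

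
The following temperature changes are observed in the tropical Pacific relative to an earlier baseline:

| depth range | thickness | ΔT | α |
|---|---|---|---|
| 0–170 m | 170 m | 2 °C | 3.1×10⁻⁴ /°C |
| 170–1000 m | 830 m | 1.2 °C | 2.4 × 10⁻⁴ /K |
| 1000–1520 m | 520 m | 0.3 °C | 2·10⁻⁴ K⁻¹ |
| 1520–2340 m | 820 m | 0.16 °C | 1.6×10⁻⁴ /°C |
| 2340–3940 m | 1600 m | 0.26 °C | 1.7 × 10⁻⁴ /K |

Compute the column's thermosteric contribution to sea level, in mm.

about 470 mm

0–170 m: 2 × 3.1×10⁻⁴ × 170 = 0.10540 m
170–1000 m: 1.2 × 2.4×10⁻⁴ × 830 = 0.23904 m
Layer 3: 520 × 2×10⁻⁴ × 0.3 = 0.03120 m
Layer 4: 820 × 1.6×10⁻⁴ × 0.16 = 0.020992 m
Layer 5: 0.26 × 1.7×10⁻⁴ × 1600 = 0.07072 m
Δh = 0.10540 + 0.23904 + 0.03120 + 0.020992 + 0.07072 = 0.467352 m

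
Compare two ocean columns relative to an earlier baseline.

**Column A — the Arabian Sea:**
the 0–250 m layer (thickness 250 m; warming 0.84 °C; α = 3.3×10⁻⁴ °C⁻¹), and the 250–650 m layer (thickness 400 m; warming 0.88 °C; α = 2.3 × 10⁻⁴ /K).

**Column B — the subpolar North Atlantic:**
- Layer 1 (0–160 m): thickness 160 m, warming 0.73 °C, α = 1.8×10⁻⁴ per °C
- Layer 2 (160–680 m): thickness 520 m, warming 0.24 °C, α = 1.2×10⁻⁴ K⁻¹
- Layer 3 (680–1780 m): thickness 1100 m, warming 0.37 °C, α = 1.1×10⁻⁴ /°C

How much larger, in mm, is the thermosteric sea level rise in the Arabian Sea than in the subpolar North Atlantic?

69 mm larger

A Layer 1: 3.3×10⁻⁴ × 0.84 × 250 = 0.06930 m
A 2.3×10⁻⁴ × 400 × 0.88 = 0.08096 m
A total: 0.15026 m
B Layer 1: 0.73 × 160 × 1.8×10⁻⁴ = 0.021024 m
B 160–680 m: 520 × 0.24 × 1.2×10⁻⁴ = 0.014976 m
B 680–1780 m: 0.37 × 1100 × 1.1×10⁻⁴ = 0.04477 m
B total: 0.08077 m
Difference: 0.15026 − 0.08077 = 0.06949 m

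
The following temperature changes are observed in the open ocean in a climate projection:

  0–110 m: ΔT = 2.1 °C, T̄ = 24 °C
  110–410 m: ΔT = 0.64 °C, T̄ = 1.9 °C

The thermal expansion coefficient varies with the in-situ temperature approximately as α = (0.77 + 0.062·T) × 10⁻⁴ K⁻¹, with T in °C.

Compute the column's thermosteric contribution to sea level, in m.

Δh = 0.0692 m

Layer 1: α = (0.77 + 0.062×24)×10⁻⁴ = 2.258×10⁻⁴ K⁻¹
Layer 2: α = (0.77 + 0.062×1.9)×10⁻⁴ = 0.8878×10⁻⁴ K⁻¹
Layer 1: 2.1 × 110 × 2.258×10⁻⁴ = 0.0521598 m
110–410 m: 0.64 × 0.8878×10⁻⁴ × 300 = 0.01704576 m
Δh = 0.0521598 + 0.01704576 = 0.06920556 m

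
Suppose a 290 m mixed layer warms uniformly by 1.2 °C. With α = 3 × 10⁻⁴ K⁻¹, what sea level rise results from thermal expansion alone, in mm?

Δh = αΔT·H = 3×10⁻⁴ × 1.2 × 290 = 0.10440 m

104 mm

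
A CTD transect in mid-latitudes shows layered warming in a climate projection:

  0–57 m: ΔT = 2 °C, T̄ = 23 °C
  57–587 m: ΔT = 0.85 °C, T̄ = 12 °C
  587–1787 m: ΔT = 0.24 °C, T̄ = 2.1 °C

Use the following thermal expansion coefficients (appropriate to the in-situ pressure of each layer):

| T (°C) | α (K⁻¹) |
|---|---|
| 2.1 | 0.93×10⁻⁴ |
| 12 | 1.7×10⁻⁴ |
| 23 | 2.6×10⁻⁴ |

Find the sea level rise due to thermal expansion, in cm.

Δh = 13.3 cm

Layer 1 at 23 °C → α = 2.6×10⁻⁴ K⁻¹
Layer 2 at 12 °C → α = 1.7×10⁻⁴ K⁻¹
Layer 3 at 2.1 °C → α = 0.93×10⁻⁴ K⁻¹
Layer 1: 2.6×10⁻⁴ × 2 × 57 = 0.02964 m
Layer 2: 530 × 1.7×10⁻⁴ × 0.85 = 0.076585 m
587–1787 m: 1200 × 0.24 × 0.93×10⁻⁴ = 0.026784 m
Δh = 0.02964 + 0.076585 + 0.026784 = 0.133009 m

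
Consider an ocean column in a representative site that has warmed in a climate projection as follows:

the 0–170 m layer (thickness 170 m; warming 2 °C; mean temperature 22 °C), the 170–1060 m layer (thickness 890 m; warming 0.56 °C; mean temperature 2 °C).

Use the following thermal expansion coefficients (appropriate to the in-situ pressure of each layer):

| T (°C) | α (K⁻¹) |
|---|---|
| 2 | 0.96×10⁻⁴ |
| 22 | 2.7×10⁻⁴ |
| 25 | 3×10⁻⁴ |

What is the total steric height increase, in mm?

about 140 mm

Layer 1 at 22 °C → α = 2.7×10⁻⁴ K⁻¹
Layer 2 at 2 °C → α = 0.96×10⁻⁴ K⁻¹
Layer 1: 2.7×10⁻⁴ × 2 × 170 = 0.09180 m
170–1060 m: 0.56 × 0.96×10⁻⁴ × 890 = 0.0478464 m
Δh = 0.09180 + 0.0478464 = 0.1396464 m ≈ 140 mm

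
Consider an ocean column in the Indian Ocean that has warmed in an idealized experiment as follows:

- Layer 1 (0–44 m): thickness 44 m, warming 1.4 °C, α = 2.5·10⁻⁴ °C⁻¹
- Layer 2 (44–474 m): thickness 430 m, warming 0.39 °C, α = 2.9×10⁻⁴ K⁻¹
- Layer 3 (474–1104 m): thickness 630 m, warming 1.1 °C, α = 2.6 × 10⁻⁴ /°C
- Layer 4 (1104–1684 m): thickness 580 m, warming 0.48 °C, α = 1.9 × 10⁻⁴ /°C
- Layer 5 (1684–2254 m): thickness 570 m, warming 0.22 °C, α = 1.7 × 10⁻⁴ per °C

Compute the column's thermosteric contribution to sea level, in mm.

Layer 1: 1.4 × 2.5×10⁻⁴ × 44 = 0.01540 m
44–474 m: 430 × 2.9×10⁻⁴ × 0.39 = 0.048633 m
630 × 2.6×10⁻⁴ × 1.1 = 0.18018 m
Layer 4: 1.9×10⁻⁴ × 0.48 × 580 = 0.052896 m
1684–2254 m: 1.7×10⁻⁴ × 570 × 0.22 = 0.021318 m
Δh = 0.01540 + 0.048633 + 0.18018 + 0.052896 + 0.021318 = 0.318427 m ≈ 318 mm

Δh = 318 mm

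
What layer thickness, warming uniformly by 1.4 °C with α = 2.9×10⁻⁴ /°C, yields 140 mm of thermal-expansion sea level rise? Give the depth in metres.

about 345 m

H = Δh/(αΔT) = 0.14 / (2.9×10⁻⁴ × 1.4) ≈ 344.8 m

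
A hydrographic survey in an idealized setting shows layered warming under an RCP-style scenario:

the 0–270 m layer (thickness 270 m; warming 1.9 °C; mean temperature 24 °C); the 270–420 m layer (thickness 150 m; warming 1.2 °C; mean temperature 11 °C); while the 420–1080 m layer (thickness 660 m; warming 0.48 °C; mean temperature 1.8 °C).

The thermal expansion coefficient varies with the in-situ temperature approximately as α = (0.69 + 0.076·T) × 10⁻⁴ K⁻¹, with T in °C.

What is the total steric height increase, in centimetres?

Δh ≈ 18 cm

Layer 1: α = (0.69 + 0.076×24)×10⁻⁴ = 2.514×10⁻⁴ K⁻¹
Layer 2: α = (0.69 + 0.076×11)×10⁻⁴ = 1.526×10⁻⁴ K⁻¹
Layer 3: α = (0.69 + 0.076×1.8)×10⁻⁴ = 0.8268×10⁻⁴ K⁻¹
0–270 m: 2.514×10⁻⁴ × 270 × 1.9 = 0.1289682 m
270–420 m: 1.526×10⁻⁴ × 150 × 1.2 = 0.027468 m
Layer 3: 0.8268×10⁻⁴ × 0.48 × 660 = 0.026193024 m
Δh = 0.1289682 + 0.027468 + 0.026193024 = 0.182629224 m ≈ 18 cm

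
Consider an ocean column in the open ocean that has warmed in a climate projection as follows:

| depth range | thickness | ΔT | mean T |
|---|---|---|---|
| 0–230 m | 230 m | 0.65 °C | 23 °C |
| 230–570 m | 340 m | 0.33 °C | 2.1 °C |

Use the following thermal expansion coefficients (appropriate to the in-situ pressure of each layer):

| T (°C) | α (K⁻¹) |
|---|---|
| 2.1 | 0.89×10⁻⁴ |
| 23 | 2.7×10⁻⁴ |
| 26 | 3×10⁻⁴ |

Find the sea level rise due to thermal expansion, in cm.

5.04 cm of thermosteric rise

Layer 1 at 23 °C → α = 2.7×10⁻⁴ K⁻¹
Layer 2 at 2.1 °C → α = 0.89×10⁻⁴ K⁻¹
Layer 1: 2.7×10⁻⁴ × 0.65 × 230 = 0.040365 m
230–570 m: 0.89×10⁻⁴ × 340 × 0.33 = 0.0099858 m
Δh = 0.040365 + 0.0099858 = 0.0503508 m ≈ 5.04 cm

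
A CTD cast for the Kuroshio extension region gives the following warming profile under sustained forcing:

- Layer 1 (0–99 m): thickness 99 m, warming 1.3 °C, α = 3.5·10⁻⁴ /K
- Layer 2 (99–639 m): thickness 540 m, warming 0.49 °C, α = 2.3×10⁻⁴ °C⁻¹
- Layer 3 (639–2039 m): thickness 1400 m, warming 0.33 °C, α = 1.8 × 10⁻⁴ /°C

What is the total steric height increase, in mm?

189 mm

1.3 × 3.5×10⁻⁴ × 99 = 0.045045 m
Layer 2: 540 × 0.49 × 2.3×10⁻⁴ = 0.060858 m
Layer 3: 0.33 × 1.8×10⁻⁴ × 1400 = 0.08316 m
Δh = 0.045045 + 0.060858 + 0.08316 = 0.189063 m ≈ 189 mm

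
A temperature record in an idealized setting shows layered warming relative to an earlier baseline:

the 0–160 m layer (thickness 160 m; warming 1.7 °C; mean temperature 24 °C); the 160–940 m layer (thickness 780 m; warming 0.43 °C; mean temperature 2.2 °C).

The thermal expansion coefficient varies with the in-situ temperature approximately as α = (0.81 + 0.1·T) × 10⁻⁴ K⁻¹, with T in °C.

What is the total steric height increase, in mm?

Layer 1: α = (0.81 + 0.1×24)×10⁻⁴ = 3.21×10⁻⁴ K⁻¹
Layer 2: α = (0.81 + 0.1×2.2)×10⁻⁴ = 1.03×10⁻⁴ K⁻¹
Layer 1: 3.21×10⁻⁴ × 160 × 1.7 = 0.087312 m
160–940 m: 780 × 1.03×10⁻⁴ × 0.43 = 0.0345462 m
Δh = 0.087312 + 0.0345462 = 0.1218582 m

Δh = 122 mm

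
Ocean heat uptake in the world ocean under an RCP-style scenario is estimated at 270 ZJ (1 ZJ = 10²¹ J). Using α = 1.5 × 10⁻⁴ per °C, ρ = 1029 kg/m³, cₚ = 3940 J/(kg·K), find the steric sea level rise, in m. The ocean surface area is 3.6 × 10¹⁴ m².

0.0277 m of thermosteric rise

Per unit area: Q = 270×10²¹ / (3.6×10¹⁴) = 7.5×10⁸ J/m²
Δh = αQ/(ρcₚ) = 1.5×10⁻⁴ × 7.5×10⁸ / (1029 × 3940) ≈ 0.027749 m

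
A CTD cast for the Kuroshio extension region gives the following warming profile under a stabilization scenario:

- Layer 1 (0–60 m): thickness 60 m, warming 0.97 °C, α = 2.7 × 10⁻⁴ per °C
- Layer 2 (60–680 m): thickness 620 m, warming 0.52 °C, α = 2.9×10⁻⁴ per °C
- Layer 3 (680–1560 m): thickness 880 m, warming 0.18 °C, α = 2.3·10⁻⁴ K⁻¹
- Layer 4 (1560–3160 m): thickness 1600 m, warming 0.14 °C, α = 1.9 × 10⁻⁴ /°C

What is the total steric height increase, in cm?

2.7×10⁻⁴ × 0.97 × 60 = 0.015714 m
Layer 2: 620 × 2.9×10⁻⁴ × 0.52 = 0.093496 m
0.18 × 2.3×10⁻⁴ × 880 = 0.036432 m
1560–3160 m: 1.9×10⁻⁴ × 1600 × 0.14 = 0.04256 m
Δh = 0.015714 + 0.093496 + 0.036432 + 0.04256 = 0.188202 m ≈ 18.8 cm

Δh = 18.8 cm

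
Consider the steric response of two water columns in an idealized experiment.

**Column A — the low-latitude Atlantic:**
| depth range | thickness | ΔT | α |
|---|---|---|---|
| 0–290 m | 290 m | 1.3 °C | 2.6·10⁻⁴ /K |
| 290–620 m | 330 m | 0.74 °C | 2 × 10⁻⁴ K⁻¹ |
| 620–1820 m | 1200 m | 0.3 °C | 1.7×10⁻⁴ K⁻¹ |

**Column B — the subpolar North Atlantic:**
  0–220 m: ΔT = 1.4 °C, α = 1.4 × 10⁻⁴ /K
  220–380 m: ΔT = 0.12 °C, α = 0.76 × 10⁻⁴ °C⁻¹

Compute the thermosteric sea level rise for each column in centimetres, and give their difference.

A Layer 1: 1.3 × 290 × 2.6×10⁻⁴ = 0.09802 m
A 290–620 m: 0.74 × 2×10⁻⁴ × 330 = 0.04884 m
A Layer 3: 1.7×10⁻⁴ × 0.3 × 1200 = 0.06120 m
A total: 0.20806 m
B Layer 1: 220 × 1.4 × 1.4×10⁻⁴ = 0.04312 m
B 220–380 m: 0.76×10⁻⁴ × 0.12 × 160 = 0.0014592 m
B total: 0.0445792 m
Difference: 0.20806 − 0.0445792 = 0.1634808 m

Δh_A ≈ 20.8 cm, Δh_B ≈ 4.46 cm; difference ≈ 16.3 cm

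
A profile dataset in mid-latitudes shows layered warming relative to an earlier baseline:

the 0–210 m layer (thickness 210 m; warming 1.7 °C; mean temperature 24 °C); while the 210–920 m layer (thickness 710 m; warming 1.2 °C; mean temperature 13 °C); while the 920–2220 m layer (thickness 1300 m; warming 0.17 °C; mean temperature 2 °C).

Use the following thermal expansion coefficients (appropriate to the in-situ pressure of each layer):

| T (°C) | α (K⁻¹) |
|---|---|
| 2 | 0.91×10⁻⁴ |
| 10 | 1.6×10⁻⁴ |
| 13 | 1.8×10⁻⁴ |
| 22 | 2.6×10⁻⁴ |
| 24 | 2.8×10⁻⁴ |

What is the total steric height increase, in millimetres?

Δh ≈ 273 mm

Layer 1 at 24 °C → α = 2.8×10⁻⁴ K⁻¹
Layer 2 at 13 °C → α = 1.8×10⁻⁴ K⁻¹
Layer 3 at 2 °C → α = 0.91×10⁻⁴ K⁻¹
Layer 1: 2.8×10⁻⁴ × 210 × 1.7 = 0.09996 m
210–920 m: 1.2 × 710 × 1.8×10⁻⁴ = 0.15336 m
1300 × 0.17 × 0.91×10⁻⁴ = 0.020111 m
Δh = 0.09996 + 0.15336 + 0.020111 = 0.273431 m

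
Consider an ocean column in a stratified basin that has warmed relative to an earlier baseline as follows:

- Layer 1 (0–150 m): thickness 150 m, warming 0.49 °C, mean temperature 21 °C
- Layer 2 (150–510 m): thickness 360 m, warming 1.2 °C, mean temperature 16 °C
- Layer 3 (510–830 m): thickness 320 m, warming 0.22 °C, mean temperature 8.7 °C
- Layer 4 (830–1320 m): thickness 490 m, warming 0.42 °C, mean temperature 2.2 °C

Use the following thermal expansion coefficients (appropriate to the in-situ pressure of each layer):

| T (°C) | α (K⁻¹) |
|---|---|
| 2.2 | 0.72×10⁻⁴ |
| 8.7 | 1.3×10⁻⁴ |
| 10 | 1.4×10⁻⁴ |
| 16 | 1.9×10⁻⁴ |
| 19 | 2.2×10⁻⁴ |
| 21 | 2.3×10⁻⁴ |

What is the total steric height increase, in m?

Layer 1 at 21 °C → α = 2.3×10⁻⁴ K⁻¹
Layer 2 at 16 °C → α = 1.9×10⁻⁴ K⁻¹
Layer 3 at 8.7 °C → α = 1.3×10⁻⁴ K⁻¹
Layer 4 at 2.2 °C → α = 0.72×10⁻⁴ K⁻¹
Layer 1: 150 × 2.3×10⁻⁴ × 0.49 = 0.016905 m
1.9×10⁻⁴ × 1.2 × 360 = 0.08208 m
510–830 m: 320 × 1.3×10⁻⁴ × 0.22 = 0.009152 m
Layer 4: 0.72×10⁻⁴ × 0.42 × 490 = 0.0148176 m
Δh = 0.016905 + 0.08208 + 0.009152 + 0.0148176 = 0.1229546 m

Δh ≈ 0.123 m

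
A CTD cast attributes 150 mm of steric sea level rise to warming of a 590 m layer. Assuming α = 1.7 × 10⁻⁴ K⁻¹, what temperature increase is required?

1.5 °C

ΔT = Δh/(αH) = 0.15 / (1.7×10⁻⁴ × 590) ≈ 1.496 °C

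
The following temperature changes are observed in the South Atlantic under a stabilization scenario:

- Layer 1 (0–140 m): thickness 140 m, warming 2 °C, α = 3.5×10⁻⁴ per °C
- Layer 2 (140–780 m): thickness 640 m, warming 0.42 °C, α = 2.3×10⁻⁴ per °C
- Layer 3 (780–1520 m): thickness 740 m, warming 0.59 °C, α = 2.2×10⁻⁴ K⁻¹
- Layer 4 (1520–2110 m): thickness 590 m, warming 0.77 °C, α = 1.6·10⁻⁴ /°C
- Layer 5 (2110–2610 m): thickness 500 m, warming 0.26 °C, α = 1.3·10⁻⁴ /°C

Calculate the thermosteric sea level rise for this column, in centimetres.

34.5 cm of thermosteric rise

Layer 1: 2 × 140 × 3.5×10⁻⁴ = 0.09800 m
140–780 m: 0.42 × 640 × 2.3×10⁻⁴ = 0.061824 m
780–1520 m: 0.59 × 2.2×10⁻⁴ × 740 = 0.096052 m
1520–2110 m: 0.77 × 590 × 1.6×10⁻⁴ = 0.072688 m
2110–2610 m: 0.26 × 1.3×10⁻⁴ × 500 = 0.01690 m
Δh = 0.09800 + 0.061824 + 0.096052 + 0.072688 + 0.01690 = 0.345464 m ≈ 34.5 cm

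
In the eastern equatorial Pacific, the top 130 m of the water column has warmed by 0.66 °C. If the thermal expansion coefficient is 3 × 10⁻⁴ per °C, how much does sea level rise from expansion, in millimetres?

Δh = αΔT·H = 3×10⁻⁴ × 0.66 × 130 = 0.02574 m

about 25.7 mm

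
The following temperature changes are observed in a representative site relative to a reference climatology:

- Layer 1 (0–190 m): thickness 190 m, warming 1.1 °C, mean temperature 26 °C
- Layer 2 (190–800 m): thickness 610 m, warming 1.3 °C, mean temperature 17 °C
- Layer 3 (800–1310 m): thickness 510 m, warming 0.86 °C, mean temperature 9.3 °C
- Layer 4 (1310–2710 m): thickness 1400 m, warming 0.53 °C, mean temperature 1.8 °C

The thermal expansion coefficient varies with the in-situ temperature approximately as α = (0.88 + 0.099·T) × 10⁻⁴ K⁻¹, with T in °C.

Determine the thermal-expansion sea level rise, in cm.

Δh ≈ 43.3 cm

Layer 1: α = (0.88 + 0.099×26)×10⁻⁴ = 3.454×10⁻⁴ K⁻¹
Layer 2: α = (0.88 + 0.099×17)×10⁻⁴ = 2.563×10⁻⁴ K⁻¹
Layer 3: α = (0.88 + 0.099×9.3)×10⁻⁴ = 1.8007×10⁻⁴ K⁻¹
Layer 4: α = (0.88 + 0.099×1.8)×10⁻⁴ = 1.0582×10⁻⁴ K⁻¹
Layer 1: 3.454×10⁻⁴ × 1.1 × 190 = 0.0721886 m
Layer 2: 1.3 × 610 × 2.563×10⁻⁴ = 0.2032459 m
800–1310 m: 510 × 1.8007×10⁻⁴ × 0.86 = 0.078978702 m
Layer 4: 1.0582×10⁻⁴ × 1400 × 0.53 = 0.07851844 m
Δh = 0.0721886 + 0.2032459 + 0.078978702 + 0.07851844 = 0.432931642 m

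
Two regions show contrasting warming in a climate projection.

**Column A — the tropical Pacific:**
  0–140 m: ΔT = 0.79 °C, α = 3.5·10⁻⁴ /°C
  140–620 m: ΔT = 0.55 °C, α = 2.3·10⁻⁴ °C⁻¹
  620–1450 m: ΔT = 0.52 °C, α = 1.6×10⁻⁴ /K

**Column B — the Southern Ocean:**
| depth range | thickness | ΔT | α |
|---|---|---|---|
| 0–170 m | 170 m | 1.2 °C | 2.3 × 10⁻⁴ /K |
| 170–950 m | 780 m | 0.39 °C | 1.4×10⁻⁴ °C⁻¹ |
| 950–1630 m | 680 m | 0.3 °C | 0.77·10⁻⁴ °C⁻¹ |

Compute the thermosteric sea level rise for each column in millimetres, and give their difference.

A 0–140 m: 0.79 × 140 × 3.5×10⁻⁴ = 0.03871 m
A Layer 2: 0.55 × 480 × 2.3×10⁻⁴ = 0.06072 m
A 620–1450 m: 0.52 × 830 × 1.6×10⁻⁴ = 0.069056 m
A total: 0.168486 m
B 170 × 1.2 × 2.3×10⁻⁴ = 0.04692 m
B 170–950 m: 1.4×10⁻⁴ × 780 × 0.39 = 0.042588 m
B Layer 3: 0.77×10⁻⁴ × 0.3 × 680 = 0.015708 m
B total: 0.105216 m
Difference: 0.168486 − 0.105216 = 0.06327 m

A: 168 mm; B: 105 mm; difference 63.3 mm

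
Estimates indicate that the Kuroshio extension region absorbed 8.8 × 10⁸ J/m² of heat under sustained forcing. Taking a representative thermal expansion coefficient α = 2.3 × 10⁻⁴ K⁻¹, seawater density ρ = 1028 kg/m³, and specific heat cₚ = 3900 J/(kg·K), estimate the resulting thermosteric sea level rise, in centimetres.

about 5.0 cm

Δh = αQ/(ρcₚ) = 2.3×10⁻⁴ × 8.8×10⁸ / (1028 × 3900) ≈ 0.050484 m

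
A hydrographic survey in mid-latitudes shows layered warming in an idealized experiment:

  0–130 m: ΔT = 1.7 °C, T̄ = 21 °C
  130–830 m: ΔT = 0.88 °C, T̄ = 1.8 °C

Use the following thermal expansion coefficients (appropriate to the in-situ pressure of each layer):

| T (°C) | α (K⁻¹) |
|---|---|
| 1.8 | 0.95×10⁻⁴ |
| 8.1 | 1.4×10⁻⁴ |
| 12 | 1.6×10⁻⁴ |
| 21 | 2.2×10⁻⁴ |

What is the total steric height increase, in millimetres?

Layer 1 at 21 °C → α = 2.2×10⁻⁴ K⁻¹
Layer 2 at 1.8 °C → α = 0.95×10⁻⁴ K⁻¹
1.7 × 130 × 2.2×10⁻⁴ = 0.04862 m
0.88 × 700 × 0.95×10⁻⁴ = 0.05852 m
Δh = 0.04862 + 0.05852 = 0.10714 m ≈ 107 mm

Δh ≈ 107 mm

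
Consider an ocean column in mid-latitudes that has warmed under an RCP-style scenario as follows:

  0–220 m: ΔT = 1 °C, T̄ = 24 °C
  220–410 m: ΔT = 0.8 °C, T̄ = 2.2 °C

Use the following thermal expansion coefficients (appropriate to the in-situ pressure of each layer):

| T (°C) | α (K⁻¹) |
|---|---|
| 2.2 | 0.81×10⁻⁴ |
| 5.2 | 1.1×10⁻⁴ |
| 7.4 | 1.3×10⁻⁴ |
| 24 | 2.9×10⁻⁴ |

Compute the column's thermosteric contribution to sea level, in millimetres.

Layer 1 at 24 °C → α = 2.9×10⁻⁴ K⁻¹
Layer 2 at 2.2 °C → α = 0.81×10⁻⁴ K⁻¹
0–220 m: 2.9×10⁻⁴ × 220 × 1 = 0.06380 m
220–410 m: 0.81×10⁻⁴ × 0.8 × 190 = 0.012312 m
Δh = 0.06380 + 0.012312 = 0.076112 m

Δh = 76 mm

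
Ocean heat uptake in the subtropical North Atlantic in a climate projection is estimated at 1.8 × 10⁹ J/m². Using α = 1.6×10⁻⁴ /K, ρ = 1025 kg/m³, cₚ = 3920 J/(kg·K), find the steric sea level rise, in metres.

Δh = αQ/(ρcₚ) = 1.6×10⁻⁴ × 1.8×10⁹ / (1025 × 3920) ≈ 0.071677 m

about 0.0717 m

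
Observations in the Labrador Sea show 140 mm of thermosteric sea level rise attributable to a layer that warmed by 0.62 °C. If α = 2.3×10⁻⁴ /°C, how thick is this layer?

980 m

H = Δh/(αΔT) = 0.14 / (2.3×10⁻⁴ × 0.62) ≈ 981.8 m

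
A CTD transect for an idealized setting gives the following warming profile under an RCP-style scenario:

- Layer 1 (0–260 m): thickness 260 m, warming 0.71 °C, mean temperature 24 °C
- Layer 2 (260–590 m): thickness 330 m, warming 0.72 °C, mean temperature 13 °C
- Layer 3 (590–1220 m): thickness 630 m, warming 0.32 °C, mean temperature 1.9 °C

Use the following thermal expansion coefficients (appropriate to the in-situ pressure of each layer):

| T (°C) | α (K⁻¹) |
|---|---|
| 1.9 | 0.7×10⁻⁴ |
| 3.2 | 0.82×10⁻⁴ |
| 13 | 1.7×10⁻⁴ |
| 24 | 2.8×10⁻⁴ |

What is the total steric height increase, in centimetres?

Δh ≈ 11 cm

Layer 1 at 24 °C → α = 2.8×10⁻⁴ K⁻¹
Layer 2 at 13 °C → α = 1.7×10⁻⁴ K⁻¹
Layer 3 at 1.9 °C → α = 0.7×10⁻⁴ K⁻¹
0–260 m: 0.71 × 260 × 2.8×10⁻⁴ = 0.051688 m
260–590 m: 330 × 0.72 × 1.7×10⁻⁴ = 0.040392 m
0.7×10⁻⁴ × 0.32 × 630 = 0.014112 m
Δh = 0.051688 + 0.040392 + 0.014112 = 0.106192 m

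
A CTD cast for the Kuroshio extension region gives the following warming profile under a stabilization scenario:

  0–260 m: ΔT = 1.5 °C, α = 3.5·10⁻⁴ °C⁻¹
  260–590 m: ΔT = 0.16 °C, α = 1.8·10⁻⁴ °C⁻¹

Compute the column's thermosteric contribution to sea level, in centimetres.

Layer 1: 1.5 × 260 × 3.5×10⁻⁴ = 0.13650 m
0.16 × 1.8×10⁻⁴ × 330 = 0.009504 m
Δh = 0.13650 + 0.009504 = 0.146004 m ≈ 15 cm

Δh = 15 cm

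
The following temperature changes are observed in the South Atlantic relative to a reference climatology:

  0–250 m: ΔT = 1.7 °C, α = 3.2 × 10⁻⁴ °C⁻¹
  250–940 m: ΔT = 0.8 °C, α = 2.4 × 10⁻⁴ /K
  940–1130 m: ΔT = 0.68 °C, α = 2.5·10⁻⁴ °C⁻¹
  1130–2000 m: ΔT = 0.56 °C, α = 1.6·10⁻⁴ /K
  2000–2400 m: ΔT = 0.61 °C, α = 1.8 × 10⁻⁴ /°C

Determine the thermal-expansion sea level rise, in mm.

3.2×10⁻⁴ × 1.7 × 250 = 0.13600 m
Layer 2: 690 × 0.8 × 2.4×10⁻⁴ = 0.13248 m
Layer 3: 2.5×10⁻⁴ × 190 × 0.68 = 0.03230 m
Layer 4: 0.56 × 870 × 1.6×10⁻⁴ = 0.077952 m
Layer 5: 0.61 × 400 × 1.8×10⁻⁴ = 0.04392 m
Δh = 0.13600 + 0.13248 + 0.03230 + 0.077952 + 0.04392 = 0.422652 m ≈ 420 mm

Δh = 420 mm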